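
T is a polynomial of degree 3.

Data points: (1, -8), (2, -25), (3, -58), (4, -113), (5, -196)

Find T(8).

-673

First differences: -17, -33, -55, -83. Second differences: -16, -22, -28. Third differences: -6, -6.
Level-3 differences are constant, so T has degree 3.
Fitting a degree-3 polynomial gives T(t) = -t³ - 2t² - 4t - 1.
Then T(8) = -673.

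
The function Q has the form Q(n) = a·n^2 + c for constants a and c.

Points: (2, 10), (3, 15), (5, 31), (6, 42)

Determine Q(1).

From Q(2) = 10 and Q(3) = 15: 4a + c = 10 and 9a + c = 15.
Subtracting: 5a = 5, so a = 1; then c = 10 − 1·4 = 6.
So Q(n) = 1n² + 6, and Q(1) = 7.

7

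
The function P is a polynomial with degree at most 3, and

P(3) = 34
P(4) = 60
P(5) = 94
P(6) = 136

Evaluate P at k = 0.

4

First differences: 26, 34, 42. Second differences: 8, 8.
Level-2 differences are constant, so P has degree 2.
Fitting a degree-2 polynomial gives P(k) = 4k² - 2k + 4.
Then P(0) = 4.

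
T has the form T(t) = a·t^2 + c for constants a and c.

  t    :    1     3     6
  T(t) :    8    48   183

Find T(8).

From T(1) = 8 and T(3) = 48: 1a + c = 8 and 9a + c = 48.
Subtracting: 8a = 40, so a = 5; then c = 8 − 5·1 = 3.
So T(t) = 5t² + 3, and T(8) = 323.

323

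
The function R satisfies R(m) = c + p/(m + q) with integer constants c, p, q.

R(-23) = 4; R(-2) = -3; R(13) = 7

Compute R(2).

29

(R(m) − c)(m + q) = p for each data point; the three points give a linear system in c and q, then p follows.
Solving: c = 5, q = -1, p = 24, so R(m) = 5 + 24/(m − 1).
Then R(2) = 5 + 24/1 = 29.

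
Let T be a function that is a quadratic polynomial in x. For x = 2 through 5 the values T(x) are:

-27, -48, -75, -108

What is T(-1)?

First differences: -21, -27, -33. Second differences: -6, -6.
Level-2 differences are constant, so T has degree 2.
Fitting a degree-2 polynomial gives T(x) = -3x² - 6x - 3.
Then T(-1) = 0.

0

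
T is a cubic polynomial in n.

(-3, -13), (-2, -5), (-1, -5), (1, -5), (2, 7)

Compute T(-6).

-145

Write T(n) = an³ + bn² + cn + d; the 5 given values yield a linear system in the 4 coefficients.
Solving, T(n) = n³ + 2n² - n - 7.
Then T(-6) = -145.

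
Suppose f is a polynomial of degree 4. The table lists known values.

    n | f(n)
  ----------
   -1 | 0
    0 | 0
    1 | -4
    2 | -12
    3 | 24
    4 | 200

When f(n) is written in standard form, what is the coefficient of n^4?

First differences: 0, -4, -8, 36, 176. Second differences: -4, -4, 44, 140. Third differences: 0, 48, 96. Fourth differences: 48, 48.
Level-4 differences are constant, so f has degree 4.
Fitting a degree-4 polynomial gives f(n) = 2n^4 - 4n³ - 4n² + 2n.
The coefficient of n^4 is 2.

2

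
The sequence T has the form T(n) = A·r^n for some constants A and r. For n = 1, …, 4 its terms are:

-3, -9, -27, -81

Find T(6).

-729

Consecutive ratio: -9/(-3) = 3, and -27/(-9) = 3, so r = 3.
Then A·3^1 = -3 gives A = -1, and T(n) = -1·3^n.
T(6) = -1·3^6 = -729.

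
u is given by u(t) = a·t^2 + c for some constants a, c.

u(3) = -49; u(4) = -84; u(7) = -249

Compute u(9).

-409

From u(3) = -49 and u(4) = -84: 9a + c = -49 and 16a + c = -84.
Subtracting: 7a = -35, so a = -5; then c = -49 − (-5)·9 = -4.
So u(t) = -5t² − 4, and u(9) = -409.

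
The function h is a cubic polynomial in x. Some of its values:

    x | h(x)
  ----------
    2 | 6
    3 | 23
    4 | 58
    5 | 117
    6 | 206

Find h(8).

First differences: 17, 35, 59, 89. Second differences: 18, 24, 30. Third differences: 6, 6.
Level-3 differences are constant, so h has degree 3.
Fitting a degree-3 polynomial gives h(x) = x³ - 2x + 2.
Then h(8) = 498.

498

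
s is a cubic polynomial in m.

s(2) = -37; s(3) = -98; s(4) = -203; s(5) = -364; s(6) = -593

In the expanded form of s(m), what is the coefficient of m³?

First differences: -61, -105, -161, -229. Second differences: -44, -56, -68. Third differences: -12, -12.
Level-3 differences are constant, so s has degree 3.
Fitting a degree-3 polynomial gives s(m) = -2m³ - 4m² - 3m + 1.
The coefficient of m³ is -2.

-2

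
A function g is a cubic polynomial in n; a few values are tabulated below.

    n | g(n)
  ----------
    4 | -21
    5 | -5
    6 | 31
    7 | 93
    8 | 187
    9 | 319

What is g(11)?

First differences: 16, 36, 62, 94, 132. Second differences: 20, 26, 32, 38. Third differences: 6, 6, 6.
Level-3 differences are constant, so g has degree 3.
Fitting a degree-3 polynomial gives g(n) = n³ - 5n² - 5.
Then g(11) = 721.

721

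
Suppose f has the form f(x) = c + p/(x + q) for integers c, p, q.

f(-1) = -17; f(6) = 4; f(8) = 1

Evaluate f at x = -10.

-8

(f(x) − c)(x + q) = p for each data point; the three points give a linear system in c and q, then p follows.
Solving: c = -5, q = -2, p = 36, so f(x) = -5 + 36/(x − 2).
Then f(-10) = -5 + 36/(-12) = -8.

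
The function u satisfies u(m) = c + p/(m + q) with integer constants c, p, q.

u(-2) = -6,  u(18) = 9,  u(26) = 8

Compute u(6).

(u(m) − c)(m + q) = p for each data point; the three points give a linear system in c and q, then p follows.
Solving: c = 6, q = -2, p = 48, so u(m) = 6 + 48/(m − 2).
Then u(6) = 6 + 48/4 = 18.

18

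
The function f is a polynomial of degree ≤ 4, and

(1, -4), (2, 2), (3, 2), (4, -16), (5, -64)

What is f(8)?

Write f(k) = ak^4 + bk³ + ck² + dk + e; the 5 given values yield a linear system in the 5 coefficients.
Solving, the leading coefficient vanishes, and f(k) = -2k³ + 9k² - 7k - 4.
Then f(8) = -508.

-508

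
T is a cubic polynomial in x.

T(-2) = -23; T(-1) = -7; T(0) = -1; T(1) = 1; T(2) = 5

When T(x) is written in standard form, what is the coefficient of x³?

1

Write T(x) = ax³ + bx² + cx + d; the 5 given values yield a linear system in the 4 coefficients.
Solving, T(x) = x³ - 2x² + 3x - 1.
The coefficient of x³ is 1.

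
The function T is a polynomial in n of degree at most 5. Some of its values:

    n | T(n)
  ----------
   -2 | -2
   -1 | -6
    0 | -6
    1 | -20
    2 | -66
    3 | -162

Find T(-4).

First differences: -4, 0, -14, -46, -96. Second differences: 4, -14, -32, -50. Third differences: -18, -18, -18.
Level-3 differences are constant, so T has degree 3.
Fitting a degree-3 polynomial gives T(n) = -3n³ - 7n² - 4n - 6.
Then T(-4) = 90.

90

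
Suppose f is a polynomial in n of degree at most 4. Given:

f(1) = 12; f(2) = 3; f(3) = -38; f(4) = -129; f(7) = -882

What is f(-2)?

27

Write f(n) = an^4 + bn³ + cn² + dn + e; the 5 given values yield a linear system in the 5 coefficients.
Solving, the leading coefficient vanishes, and f(n) = -3n³ + 2n² + 6n + 7.
Then f(-2) = 27.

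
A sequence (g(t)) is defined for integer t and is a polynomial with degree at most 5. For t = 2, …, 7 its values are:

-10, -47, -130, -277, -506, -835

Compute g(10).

First differences: -37, -83, -147, -229, -329. Second differences: -46, -64, -82, -100. Third differences: -18, -18, -18.
Level-3 differences are constant, so g has degree 3.
Fitting a degree-3 polynomial gives g(t) = -3t³ + 4t² - 2.
Then g(10) = -2602.

-2602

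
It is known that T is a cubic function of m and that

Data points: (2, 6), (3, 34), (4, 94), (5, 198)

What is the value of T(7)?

Write T(m) = am³ + bm² + cm + d; the 4 given values yield a linear system in the 4 coefficients.
Solving, T(m) = 2m³ - 2m² - 2.
Then T(7) = 586.

586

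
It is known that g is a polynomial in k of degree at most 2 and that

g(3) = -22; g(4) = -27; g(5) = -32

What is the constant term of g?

First differences: -5, -5.
Level-1 differences are constant, so g has degree 1.
Fitting a degree-1 polynomial gives g(k) = -5k - 7.
The constant term is g(0) = -7.

-7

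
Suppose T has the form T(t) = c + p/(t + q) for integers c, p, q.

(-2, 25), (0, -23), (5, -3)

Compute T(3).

-5

(T(t) − c)(t + q) = p for each data point; the three points give a linear system in c and q, then p follows.
Solving: c = 1, q = 1, p = -24, so T(t) = 1 − 24/(t + 1).
Then T(3) = 1 − 24/4 = -5.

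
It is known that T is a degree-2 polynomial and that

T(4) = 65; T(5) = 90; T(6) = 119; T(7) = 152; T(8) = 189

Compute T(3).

Write T(t) = at² + bt + c; the 5 given values yield a linear system in the 3 coefficients.
Solving, T(t) = 2t² + 7t + 5.
Then T(3) = 44.

44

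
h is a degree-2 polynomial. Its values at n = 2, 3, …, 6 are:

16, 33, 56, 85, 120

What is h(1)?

First differences: 17, 23, 29, 35. Second differences: 6, 6, 6.
Level-2 differences are constant, so h has degree 2.
Fitting a degree-2 polynomial gives h(n) = 3n² + 2n.
Then h(1) = 5.

5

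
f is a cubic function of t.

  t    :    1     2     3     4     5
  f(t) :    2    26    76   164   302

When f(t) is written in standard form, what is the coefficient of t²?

First differences: 24, 50, 88, 138. Second differences: 26, 38, 50. Third differences: 12, 12.
Level-3 differences are constant, so f has degree 3.
Fitting a degree-3 polynomial gives f(t) = 2t³ + t² + 7t - 8.
The coefficient of t² is 1.

1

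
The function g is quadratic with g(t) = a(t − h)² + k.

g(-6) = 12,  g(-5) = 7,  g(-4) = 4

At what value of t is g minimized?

-3

First differences -5, -3; second difference 2 = 2a, so a = 1.
Expanding, the t-coefficient is −2ah = -2h; matching it to the data gives h = -3, and then k = 3.
So g(t) = 1(t + 3)² + 3.
Hence h = -3.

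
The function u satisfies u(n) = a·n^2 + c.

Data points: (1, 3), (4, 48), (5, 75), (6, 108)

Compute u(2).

From u(1) = 3 and u(4) = 48: 1a + c = 3 and 16a + c = 48.
Subtracting: 15a = 45, so a = 3; then c = 3 − 3·1 = 0.
So u(n) = 3n² + 0, and u(2) = 12.

12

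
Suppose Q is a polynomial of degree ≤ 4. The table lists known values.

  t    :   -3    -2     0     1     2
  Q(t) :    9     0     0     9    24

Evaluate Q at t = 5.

Write Q(t) = at^4 + bt³ + ct² + dt + e; the 5 given values yield a linear system in the 5 coefficients.
Solving, the top 2 coefficients vanish, and Q(t) = 3t² + 6t.
Then Q(5) = 105.

105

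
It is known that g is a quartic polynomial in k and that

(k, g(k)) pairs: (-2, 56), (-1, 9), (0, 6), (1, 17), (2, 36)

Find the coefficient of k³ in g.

Write g(k) = ak^4 + bk³ + ck² + dk + e; the 5 given values yield a linear system in the 5 coefficients.
Solving, g(k) = k^4 - 3k³ + 6k² + 7k + 6.
The coefficient of k³ is -3.

-3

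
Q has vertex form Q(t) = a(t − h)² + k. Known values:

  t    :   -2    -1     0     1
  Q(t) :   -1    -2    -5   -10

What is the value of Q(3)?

First differences -1, -3, -5; second difference -2 = 2a, so a = -1.
Expanding, the t-coefficient is −2ah = 2h; matching it to the data gives h = -2, and then k = -1.
So Q(t) = -1(t + 2)² − 1.
Q(3) = -1·5² − 1 = -26.

-26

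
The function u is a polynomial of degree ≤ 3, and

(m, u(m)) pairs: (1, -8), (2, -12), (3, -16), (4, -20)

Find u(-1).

0

First differences: -4, -4, -4.
Level-1 differences are constant, so u has degree 1.
Fitting a degree-1 polynomial gives u(m) = -4m - 4.
Then u(-1) = 0.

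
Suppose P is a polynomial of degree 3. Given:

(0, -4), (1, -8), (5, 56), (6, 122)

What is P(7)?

Write P(k) = ak³ + bk² + ck + d; the 4 given values yield a linear system in the 4 coefficients.
Solving, P(k) = k³ - 2k² - 3k - 4.
Then P(7) = 220.

220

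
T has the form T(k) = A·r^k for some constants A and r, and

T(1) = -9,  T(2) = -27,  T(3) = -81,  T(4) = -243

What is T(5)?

Consecutive ratio: -27/(-9) = 3, and -81/(-27) = 3, so r = 3.
Then A·3^1 = -9 gives A = -3, and T(k) = -3·3^k.
T(5) = -3·3^5 = -729.

-729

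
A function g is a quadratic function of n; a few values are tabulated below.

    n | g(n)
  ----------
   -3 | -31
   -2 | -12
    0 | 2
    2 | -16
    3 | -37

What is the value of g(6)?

Write g(n) = an² + bn + c; the 5 given values yield a linear system in the 3 coefficients.
Solving, g(n) = -4n² - n + 2.
Then g(6) = -148.

-148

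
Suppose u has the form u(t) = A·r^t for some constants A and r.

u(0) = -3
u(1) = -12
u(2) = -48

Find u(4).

Consecutive ratio: -12/(-3) = 4, and -48/(-12) = 4, so r = 4.
Then A·4^0 = -3 gives A = -3, and u(t) = -3·4^t.
u(4) = -3·4^4 = -768.

-768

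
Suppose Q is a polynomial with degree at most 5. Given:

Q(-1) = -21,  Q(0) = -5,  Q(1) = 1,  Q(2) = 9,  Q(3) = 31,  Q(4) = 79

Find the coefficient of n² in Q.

Write Q(n) = an^5 + bn^4 + cn³ + dn² + en + p; the 6 given values yield a linear system in the 6 coefficients.
Solving, the top 2 coefficients vanish, and Q(n) = 2n³ - 5n² + 9n - 5.
The coefficient of n² is -5.

-5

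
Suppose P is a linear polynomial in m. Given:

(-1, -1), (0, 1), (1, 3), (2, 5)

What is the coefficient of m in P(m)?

2

Write P(m) = am + b; the 4 given values yield a linear system in the 2 coefficients.
Solving, P(m) = 2m + 1.
The coefficient of m is 2.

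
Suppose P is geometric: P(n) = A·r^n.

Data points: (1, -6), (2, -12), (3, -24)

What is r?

Consecutive ratio: -12/(-6) = 2, and -24/(-12) = 2, so r = 2.
Then A·2^1 = -6 gives A = -3, and P(n) = -3·2^n.

2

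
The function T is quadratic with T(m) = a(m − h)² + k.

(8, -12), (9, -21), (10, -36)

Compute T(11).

First differences -9, -15; second difference -6 = 2a, so a = -3.
Expanding, the m-coefficient is −2ah = 6h; matching it to the data gives h = 7, and then k = -9.
So T(m) = -3(m − 7)² − 9.
T(11) = -3·4² − 9 = -57.

-57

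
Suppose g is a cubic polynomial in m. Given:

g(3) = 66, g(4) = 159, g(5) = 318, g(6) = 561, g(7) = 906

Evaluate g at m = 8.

1371

First differences: 93, 159, 243, 345. Second differences: 66, 84, 102. Third differences: 18, 18.
Level-3 differences are constant, so g has degree 3.
Fitting a degree-3 polynomial gives g(m) = 3m³ - 3m² + 3m + 3.
Then g(8) = 1371.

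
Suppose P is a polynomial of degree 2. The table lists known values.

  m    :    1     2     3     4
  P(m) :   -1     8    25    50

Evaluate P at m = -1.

Write P(m) = am² + bm + c; the 4 given values yield a linear system in the 3 coefficients.
Solving, P(m) = 4m² - 3m - 2.
Then P(-1) = 5.

5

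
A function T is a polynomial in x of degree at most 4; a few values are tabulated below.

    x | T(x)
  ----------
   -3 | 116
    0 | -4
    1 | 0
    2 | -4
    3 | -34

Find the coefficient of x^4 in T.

Write T(x) = ax^4 + bx³ + cx² + dx + e; the 5 given values yield a linear system in the 5 coefficients.
Solving, the leading coefficient vanishes, and T(x) = -3x³ + 5x² + 2x - 4.
The coefficient of x^4 is 0.

0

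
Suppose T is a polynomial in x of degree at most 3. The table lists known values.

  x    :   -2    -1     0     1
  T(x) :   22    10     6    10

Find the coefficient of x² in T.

First differences: -12, -4, 4. Second differences: 8, 8.
Level-2 differences are constant, so T has degree 2.
Fitting a degree-2 polynomial gives T(x) = 4x² + 6.
The coefficient of x² is 4.

4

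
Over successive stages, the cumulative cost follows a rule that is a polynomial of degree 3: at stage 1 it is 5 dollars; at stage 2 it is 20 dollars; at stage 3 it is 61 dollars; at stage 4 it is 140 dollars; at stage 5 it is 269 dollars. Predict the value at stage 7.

725

Write the value at m as s(m).
Write s(m) = am³ + bm² + cm + d; the 5 given values yield a linear system in the 4 coefficients.
Solving, s(m) = 2m³ + m² - 2m + 4.
Then s(7) = 725.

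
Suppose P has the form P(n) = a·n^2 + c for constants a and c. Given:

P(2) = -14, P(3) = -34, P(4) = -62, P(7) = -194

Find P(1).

From P(2) = -14 and P(3) = -34: 4a + c = -14 and 9a + c = -34.
Subtracting: 5a = -20, so a = -4; then c = -14 − (-4)·4 = 2.
So P(n) = -4n² + 2, and P(1) = -2.

-2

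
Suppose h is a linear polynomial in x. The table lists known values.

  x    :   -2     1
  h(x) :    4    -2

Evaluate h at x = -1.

2

Write h(x) = ax + b; the 2 given values yield a linear system in the 2 coefficients.
Solving, h(x) = -2x.
Then h(-1) = 2.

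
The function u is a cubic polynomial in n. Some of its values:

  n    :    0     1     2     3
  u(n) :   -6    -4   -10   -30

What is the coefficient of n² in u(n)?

-1

Write u(n) = an³ + bn² + cn + d; the 4 given values yield a linear system in the 4 coefficients.
Solving, u(n) = -n³ - n² + 4n - 6.
The coefficient of n² is -1.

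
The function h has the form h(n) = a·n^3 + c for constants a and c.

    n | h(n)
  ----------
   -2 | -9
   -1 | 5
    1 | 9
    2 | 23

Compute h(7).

693

From h(-2) = -9 and h(-1) = 5: -8a + c = -9 and -1a + c = 5.
Subtracting: 7a = 14, so a = 2; then c = -9 − 2·(-8) = 7.
So h(n) = 2n³ + 7, and h(7) = 693.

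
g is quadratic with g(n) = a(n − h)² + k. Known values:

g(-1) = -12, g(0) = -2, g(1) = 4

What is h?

First differences 10, 6; second difference -4 = 2a, so a = -2.
Expanding, the n-coefficient is −2ah = 4h; matching it to the data gives h = 2, and then k = 6.
So g(n) = -2(n − 2)² + 6.
Hence h = 2.

2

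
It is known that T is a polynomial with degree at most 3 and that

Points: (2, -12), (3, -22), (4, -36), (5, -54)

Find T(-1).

First differences: -10, -14, -18. Second differences: -4, -4.
Level-2 differences are constant, so T has degree 2.
Fitting a degree-2 polynomial gives T(t) = -2t² - 4.
Then T(-1) = -6.

-6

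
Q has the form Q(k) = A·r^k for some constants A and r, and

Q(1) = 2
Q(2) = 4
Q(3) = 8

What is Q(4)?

16

Consecutive ratio: 4/2 = 2, and 8/4 = 2, so r = 2.
Then A·2^1 = 2 gives A = 1, and Q(k) = 1·2^k.
Q(4) = 1·2^4 = 16.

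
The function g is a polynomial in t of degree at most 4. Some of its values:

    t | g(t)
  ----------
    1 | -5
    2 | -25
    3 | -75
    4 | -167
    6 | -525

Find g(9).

Write g(t) = at^4 + bt³ + ct² + dt + e; the 5 given values yield a linear system in the 5 coefficients.
Solving, the leading coefficient vanishes, and g(t) = -2t³ - 3t² + 3t - 3.
Then g(9) = -1677.

-1677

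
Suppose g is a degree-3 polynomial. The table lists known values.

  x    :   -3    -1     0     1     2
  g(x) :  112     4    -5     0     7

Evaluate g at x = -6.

Write g(x) = ax³ + bx² + cx + d; the 5 given values yield a linear system in the 4 coefficients.
Solving, g(x) = -2x³ + 7x² - 5.
Then g(-6) = 679.

679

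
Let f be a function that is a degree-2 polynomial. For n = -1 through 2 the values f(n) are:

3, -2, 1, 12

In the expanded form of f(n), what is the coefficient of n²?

First differences: -5, 3, 11. Second differences: 8, 8.
Level-2 differences are constant, so f has degree 2.
Fitting a degree-2 polynomial gives f(n) = 4n² - n - 2.
The coefficient of n² is 4.

4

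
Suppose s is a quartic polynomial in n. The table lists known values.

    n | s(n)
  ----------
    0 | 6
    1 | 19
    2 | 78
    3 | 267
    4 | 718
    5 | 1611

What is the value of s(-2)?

First differences: 13, 59, 189, 451, 893. Second differences: 46, 130, 262, 442. Third differences: 84, 132, 180. Fourth differences: 48, 48.
Level-4 differences are constant, so s has degree 4.
Fitting a degree-4 polynomial gives s(n) = 2n^4 + 2n³ + 3n² + 6n + 6.
Then s(-2) = 22.

22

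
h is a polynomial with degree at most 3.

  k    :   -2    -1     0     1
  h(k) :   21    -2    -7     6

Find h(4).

153

First differences: -23, -5, 13. Second differences: 18, 18.
Level-2 differences are constant, so h has degree 2.
Fitting a degree-2 polynomial gives h(k) = 9k² + 4k - 7.
Then h(4) = 153.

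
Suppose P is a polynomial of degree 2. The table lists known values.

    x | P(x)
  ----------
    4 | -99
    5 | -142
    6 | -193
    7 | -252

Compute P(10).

First differences: -43, -51, -59. Second differences: -8, -8.
Level-2 differences are constant, so P has degree 2.
Fitting a degree-2 polynomial gives P(x) = -4x² - 7x - 7.
Then P(10) = -477.

-477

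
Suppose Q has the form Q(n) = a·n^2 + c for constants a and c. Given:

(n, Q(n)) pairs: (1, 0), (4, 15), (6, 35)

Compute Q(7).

48

From Q(1) = 0 and Q(4) = 15: 1a + c = 0 and 16a + c = 15.
Subtracting: 15a = 15, so a = 1; then c = 0 − 1·1 = -1.
So Q(n) = 1n² − 1, and Q(7) = 48.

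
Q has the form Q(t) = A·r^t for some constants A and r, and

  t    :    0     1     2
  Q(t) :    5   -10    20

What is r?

Consecutive ratio: -10/5 = -2, and 20/(-10) = -2, so r = -2.
Then A·(-2)^0 = 5 gives A = 5, and Q(t) = 5·(-2)^t.

-2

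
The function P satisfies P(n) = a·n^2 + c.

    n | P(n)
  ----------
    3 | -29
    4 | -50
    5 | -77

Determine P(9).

-245

From P(3) = -29 and P(4) = -50: 9a + c = -29 and 16a + c = -50.
Subtracting: 7a = -21, so a = -3; then c = -29 − (-3)·9 = -2.
So P(n) = -3n² − 2, and P(9) = -245.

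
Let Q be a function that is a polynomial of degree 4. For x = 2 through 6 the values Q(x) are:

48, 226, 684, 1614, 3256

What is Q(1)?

6

Write Q(x) = ax^4 + bx³ + cx² + dx + e; the 5 given values yield a linear system in the 5 coefficients.
Solving, Q(x) = 2x^4 + 4x³ - 6x² + 2x + 4.
Then Q(1) = 6.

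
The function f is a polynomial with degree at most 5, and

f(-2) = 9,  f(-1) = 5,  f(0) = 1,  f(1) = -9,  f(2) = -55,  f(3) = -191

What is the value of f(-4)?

-79

First differences: -4, -4, -10, -46, -136. Second differences: 0, -6, -36, -90. Third differences: -6, -30, -54. Fourth differences: -24, -24.
Level-4 differences are constant, so f has degree 4.
Fitting a degree-4 polynomial gives f(k) = -k^4 - 3k³ - 2k² - 4k + 1.
Then f(-4) = -79.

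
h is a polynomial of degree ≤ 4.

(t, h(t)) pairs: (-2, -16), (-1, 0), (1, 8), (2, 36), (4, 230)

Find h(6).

728

Write h(t) = at^4 + bt³ + ct² + dt + e; the 5 given values yield a linear system in the 5 coefficients.
Solving, the leading coefficient vanishes, and h(t) = 3t³ + 2t² + t + 2.
Then h(6) = 728.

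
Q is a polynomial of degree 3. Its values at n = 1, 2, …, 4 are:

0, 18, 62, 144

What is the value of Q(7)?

Write Q(n) = an³ + bn² + cn + d; the 4 given values yield a linear system in the 4 coefficients.
Solving, Q(n) = 2n³ + n² + n - 4.
Then Q(7) = 738.

738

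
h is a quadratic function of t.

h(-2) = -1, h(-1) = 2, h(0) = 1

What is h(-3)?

-8

Write h(t) = at² + bt + c; the 3 given values yield a linear system in the 3 coefficients.
Solving, h(t) = -2t² - 3t + 1.
Then h(-3) = -8.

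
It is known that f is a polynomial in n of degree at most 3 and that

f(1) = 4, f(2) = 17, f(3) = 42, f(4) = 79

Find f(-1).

14

Write f(n) = an³ + bn² + cn + d; the 4 given values yield a linear system in the 4 coefficients.
Solving, the leading coefficient vanishes, and f(n) = 6n² - 5n + 3.
Then f(-1) = 14.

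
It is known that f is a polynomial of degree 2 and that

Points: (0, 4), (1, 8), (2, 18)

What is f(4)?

56

Write f(t) = at² + bt + c; the 3 given values yield a linear system in the 3 coefficients.
Solving, f(t) = 3t² + t + 4.
Then f(4) = 56.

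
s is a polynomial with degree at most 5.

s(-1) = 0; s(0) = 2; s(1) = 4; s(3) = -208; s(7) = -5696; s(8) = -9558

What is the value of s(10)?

-22748

Write s(k) = ak^5 + bk^4 + ck³ + dk² + ek + p; the 6 given values yield a linear system in the 6 coefficients.
Solving, the leading coefficient vanishes, and s(k) = -2k^4 - 3k³ + 2k² + 5k + 2.
Then s(10) = -22748.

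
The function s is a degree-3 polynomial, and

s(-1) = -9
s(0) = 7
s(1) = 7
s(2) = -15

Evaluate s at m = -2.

-35

Write s(m) = am³ + bm² + cm + d; the 4 given values yield a linear system in the 4 coefficients.
Solving, s(m) = -m³ - 8m² + 9m + 7.
Then s(-2) = -35.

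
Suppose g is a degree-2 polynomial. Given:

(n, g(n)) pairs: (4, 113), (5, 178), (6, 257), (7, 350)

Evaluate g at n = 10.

First differences: 65, 79, 93. Second differences: 14, 14.
Level-2 differences are constant, so g has degree 2.
Fitting a degree-2 polynomial gives g(n) = 7n² + 2n - 7.
Then g(10) = 713.

713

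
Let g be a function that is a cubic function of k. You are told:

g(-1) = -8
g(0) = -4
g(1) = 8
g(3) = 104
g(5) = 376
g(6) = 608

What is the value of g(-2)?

-16

Write g(k) = ak³ + bk² + ck + d; the 6 given values yield a linear system in the 4 coefficients.
Solving, g(k) = 2k³ + 4k² + 6k - 4.
Then g(-2) = -16.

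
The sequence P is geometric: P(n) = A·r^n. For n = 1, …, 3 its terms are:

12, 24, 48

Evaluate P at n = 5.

192

Consecutive ratio: 24/12 = 2, and 48/24 = 2, so r = 2.
Then A·2^1 = 12 gives A = 6, and P(n) = 6·2^n.
P(5) = 6·2^5 = 192.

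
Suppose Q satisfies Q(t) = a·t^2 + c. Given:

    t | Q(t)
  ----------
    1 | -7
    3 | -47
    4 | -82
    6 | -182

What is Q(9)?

From Q(1) = -7 and Q(3) = -47: 1a + c = -7 and 9a + c = -47.
Subtracting: 8a = -40, so a = -5; then c = -7 − (-5)·1 = -2.
So Q(t) = -5t² − 2, and Q(9) = -407.

-407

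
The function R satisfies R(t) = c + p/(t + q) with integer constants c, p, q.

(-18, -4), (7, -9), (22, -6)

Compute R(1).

15

(R(t) − c)(t + q) = p for each data point; the three points give a linear system in c and q, then p follows.
Solving: c = -5, q = -2, p = -20, so R(t) = -5 − 20/(t − 2).
Then R(1) = -5 − 20/(-1) = 15.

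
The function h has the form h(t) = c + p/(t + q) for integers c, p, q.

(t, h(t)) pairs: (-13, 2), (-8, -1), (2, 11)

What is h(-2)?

(h(t) − c)(t + q) = p for each data point; the three points give a linear system in c and q, then p follows.
Solving: c = 5, q = 3, p = 30, so h(t) = 5 + 30/(t + 3).
Then h(-2) = 5 + 30/1 = 35.

35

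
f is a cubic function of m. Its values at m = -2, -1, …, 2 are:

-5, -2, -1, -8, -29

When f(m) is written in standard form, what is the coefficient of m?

Write f(m) = am³ + bm² + cm + d; the 5 given values yield a linear system in the 4 coefficients.
Solving, f(m) = -m³ - 4m² - 2m - 1.
The coefficient of m is -2.

-2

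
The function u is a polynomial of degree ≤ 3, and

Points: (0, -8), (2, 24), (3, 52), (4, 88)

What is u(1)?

4

Write u(n) = an³ + bn² + cn + d; the 4 given values yield a linear system in the 4 coefficients.
Solving, the leading coefficient vanishes, and u(n) = 4n² + 8n - 8.
Then u(1) = 4.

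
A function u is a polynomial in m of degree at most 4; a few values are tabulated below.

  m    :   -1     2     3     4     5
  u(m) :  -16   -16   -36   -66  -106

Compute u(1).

Write u(m) = am^4 + bm³ + cm² + dm + e; the 5 given values yield a linear system in the 5 coefficients.
Solving, the top 2 coefficients vanish, and u(m) = -5m² + 5m - 6.
Then u(1) = -6.

-6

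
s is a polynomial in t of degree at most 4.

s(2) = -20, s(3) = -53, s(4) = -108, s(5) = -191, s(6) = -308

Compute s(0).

4

First differences: -33, -55, -83, -117. Second differences: -22, -28, -34. Third differences: -6, -6.
Level-3 differences are constant, so s has degree 3.
Fitting a degree-3 polynomial gives s(t) = -t³ - 2t² - 4t + 4.
Then s(0) = 4.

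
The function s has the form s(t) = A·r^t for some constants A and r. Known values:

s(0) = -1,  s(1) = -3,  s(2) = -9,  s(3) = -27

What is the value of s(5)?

Consecutive ratio: -3/(-1) = 3, and -9/(-3) = 3, so r = 3.
Then A·3^0 = -1 gives A = -1, and s(t) = -1·3^t.
s(5) = -1·3^5 = -243.

-243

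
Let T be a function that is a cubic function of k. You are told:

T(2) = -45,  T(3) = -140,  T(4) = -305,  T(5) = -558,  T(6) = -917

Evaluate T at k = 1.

First differences: -95, -165, -253, -359. Second differences: -70, -88, -106. Third differences: -18, -18.
Level-3 differences are constant, so T has degree 3.
Fitting a degree-3 polynomial gives T(k) = -3k³ - 8k² + 2k + 7.
Then T(1) = -2.

-2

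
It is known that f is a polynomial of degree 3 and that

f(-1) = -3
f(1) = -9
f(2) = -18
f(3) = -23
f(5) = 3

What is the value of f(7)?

117

Write f(k) = ak³ + bk² + ck + d; the 5 given values yield a linear system in the 4 coefficients.
Solving, f(k) = k³ - 4k² - 4k - 2.
Then f(7) = 117.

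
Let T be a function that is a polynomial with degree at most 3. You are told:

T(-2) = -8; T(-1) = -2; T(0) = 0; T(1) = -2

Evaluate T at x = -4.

-32

First differences: 6, 2, -2. Second differences: -4, -4.
Level-2 differences are constant, so T has degree 2.
Fitting a degree-2 polynomial gives T(x) = -2x².
Then T(-4) = -32.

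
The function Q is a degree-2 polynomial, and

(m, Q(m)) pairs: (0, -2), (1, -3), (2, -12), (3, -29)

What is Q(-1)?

Write Q(m) = am² + bm + c; the 4 given values yield a linear system in the 3 coefficients.
Solving, Q(m) = -4m² + 3m - 2.
Then Q(-1) = -9.

-9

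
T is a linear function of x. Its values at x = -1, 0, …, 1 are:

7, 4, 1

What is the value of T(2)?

-2

First differences: -3, -3.
Level-1 differences are constant, so T has degree 1.
Fitting a degree-1 polynomial gives T(x) = -3x + 4.
Then T(2) = -2.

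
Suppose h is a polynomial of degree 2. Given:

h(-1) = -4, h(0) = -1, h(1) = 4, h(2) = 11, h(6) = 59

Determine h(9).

Write h(m) = am² + bm + c; the 5 given values yield a linear system in the 3 coefficients.
Solving, h(m) = m² + 4m - 1.
Then h(9) = 116.

116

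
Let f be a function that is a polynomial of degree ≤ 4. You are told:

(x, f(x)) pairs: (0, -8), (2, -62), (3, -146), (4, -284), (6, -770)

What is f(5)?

-488

Write f(x) = ax^4 + bx³ + cx² + dx + e; the 5 given values yield a linear system in the 5 coefficients.
Solving, the leading coefficient vanishes, and f(x) = -2x³ - 9x² - x - 8.
Then f(5) = -488.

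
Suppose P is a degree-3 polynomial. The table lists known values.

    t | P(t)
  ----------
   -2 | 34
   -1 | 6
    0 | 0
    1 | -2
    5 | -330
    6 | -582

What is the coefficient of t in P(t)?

-1

Write P(t) = at³ + bt² + ct + d; the 6 given values yield a linear system in the 4 coefficients.
Solving, P(t) = -3t³ + 2t² - t.
The coefficient of t is -1.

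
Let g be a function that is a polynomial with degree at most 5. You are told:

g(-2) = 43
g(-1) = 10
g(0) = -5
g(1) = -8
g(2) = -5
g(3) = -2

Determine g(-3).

100

First differences: -33, -15, -3, 3, 3. Second differences: 18, 12, 6, 0. Third differences: -6, -6, -6.
Level-3 differences are constant, so g has degree 3.
Fitting a degree-3 polynomial gives g(k) = -k³ + 6k² - 8k - 5.
Then g(-3) = 100.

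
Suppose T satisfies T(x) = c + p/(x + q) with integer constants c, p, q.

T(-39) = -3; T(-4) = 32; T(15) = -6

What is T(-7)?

(T(x) − c)(x + q) = p for each data point; the three points give a linear system in c and q, then p follows.
Solving: c = -4, q = 3, p = -36, so T(x) = -4 − 36/(x + 3).
Then T(-7) = -4 − 36/(-4) = 5.

5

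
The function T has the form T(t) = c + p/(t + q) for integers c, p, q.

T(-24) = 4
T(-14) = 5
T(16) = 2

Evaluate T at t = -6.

(T(t) − c)(t + q) = p for each data point; the three points give a linear system in c and q, then p follows.
Solving: c = 3, q = 4, p = -20, so T(t) = 3 − 20/(t + 4).
Then T(-6) = 3 − 20/(-2) = 13.

13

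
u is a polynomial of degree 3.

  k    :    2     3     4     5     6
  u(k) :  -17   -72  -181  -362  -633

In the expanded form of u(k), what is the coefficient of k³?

-3

First differences: -55, -109, -181, -271. Second differences: -54, -72, -90. Third differences: -18, -18.
Level-3 differences are constant, so u has degree 3.
Fitting a degree-3 polynomial gives u(k) = -3k³ + 2k + 3.
The coefficient of k³ is -3.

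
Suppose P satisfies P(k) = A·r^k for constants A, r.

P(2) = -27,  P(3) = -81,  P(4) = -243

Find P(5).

-729

Consecutive ratio: -81/(-27) = 3, and -243/(-81) = 3, so r = 3.
Then A·3^2 = -27 gives A = -3, and P(k) = -3·3^k.
P(5) = -3·3^5 = -729.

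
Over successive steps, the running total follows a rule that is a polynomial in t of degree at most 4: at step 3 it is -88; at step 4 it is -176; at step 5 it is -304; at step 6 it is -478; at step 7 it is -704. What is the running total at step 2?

Write the value at t as Q(t).
First differences: -88, -128, -174, -226. Second differences: -40, -46, -52. Third differences: -6, -6.
Level-3 differences are constant, so Q has degree 3.
Fitting a degree-3 polynomial gives Q(t) = -t³ - 8t² + 5t - 4.
Then Q(2) = -34.

-34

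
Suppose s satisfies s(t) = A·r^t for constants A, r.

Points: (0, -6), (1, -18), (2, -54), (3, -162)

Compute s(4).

Consecutive ratio: -18/(-6) = 3, and -54/(-18) = 3, so r = 3.
Then A·3^0 = -6 gives A = -6, and s(t) = -6·3^t.
s(4) = -6·3^4 = -486.

-486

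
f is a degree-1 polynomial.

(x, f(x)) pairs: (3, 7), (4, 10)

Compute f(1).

Write f(x) = ax + b; the 2 given values yield a linear system in the 2 coefficients.
Solving, f(x) = 3x - 2.
Then f(1) = 1.

1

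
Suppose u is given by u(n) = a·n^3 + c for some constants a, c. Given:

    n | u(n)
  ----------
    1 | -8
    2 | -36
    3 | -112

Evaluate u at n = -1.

0

From u(1) = -8 and u(2) = -36: 1a + c = -8 and 8a + c = -36.
Subtracting: 7a = -28, so a = -4; then c = -8 − (-4)·1 = -4.
So u(n) = -4n³ − 4, and u(-1) = 0.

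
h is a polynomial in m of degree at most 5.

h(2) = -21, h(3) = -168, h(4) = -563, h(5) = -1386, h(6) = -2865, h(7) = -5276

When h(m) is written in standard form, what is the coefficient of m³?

First differences: -147, -395, -823, -1479, -2411. Second differences: -248, -428, -656, -932. Third differences: -180, -228, -276. Fourth differences: -48, -48.
Level-4 differences are constant, so h has degree 4.
Fitting a degree-4 polynomial gives h(m) = -2m^4 - 2m³ + 4m² + m + 9.
The coefficient of m³ is -2.

-2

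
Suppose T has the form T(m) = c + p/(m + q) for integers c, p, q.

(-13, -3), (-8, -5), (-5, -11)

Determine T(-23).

-2

(T(m) − c)(m + q) = p for each data point; the three points give a linear system in c and q, then p follows.
Solving: c = -1, q = 3, p = 20, so T(m) = -1 + 20/(m + 3).
Then T(-23) = -1 + 20/(-20) = -2.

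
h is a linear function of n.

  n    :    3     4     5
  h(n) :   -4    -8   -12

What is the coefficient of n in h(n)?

-4

First differences: -4, -4.
Level-1 differences are constant, so h has degree 1.
Fitting a degree-1 polynomial gives h(n) = -4n + 8.
The coefficient of n is -4.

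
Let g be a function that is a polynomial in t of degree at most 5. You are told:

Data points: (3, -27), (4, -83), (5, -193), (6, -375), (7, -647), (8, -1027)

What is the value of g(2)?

-7

Write g(t) = at^5 + bt^4 + ct³ + dt² + et + p; the 6 given values yield a linear system in the 6 coefficients.
Solving, the top 2 coefficients vanish, and g(t) = -3t³ + 9t² - 8t - 3.
Then g(2) = -7.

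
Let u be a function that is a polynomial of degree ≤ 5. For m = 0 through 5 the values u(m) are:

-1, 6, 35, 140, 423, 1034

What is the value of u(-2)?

First differences: 7, 29, 105, 283, 611. Second differences: 22, 76, 178, 328. Third differences: 54, 102, 150. Fourth differences: 48, 48.
Level-4 differences are constant, so u has degree 4.
Fitting a degree-4 polynomial gives u(m) = 2m^4 - 3m³ + 6m² + 2m - 1.
Then u(-2) = 75.

75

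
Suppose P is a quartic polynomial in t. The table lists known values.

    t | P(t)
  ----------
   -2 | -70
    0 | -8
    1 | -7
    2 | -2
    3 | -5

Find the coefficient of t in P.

Write P(t) = at^4 + bt³ + ct² + dt + e; the 5 given values yield a linear system in the 5 coefficients.
Solving, P(t) = -t^4 + 4t³ - 3t² + t - 8.
The coefficient of t is 1.

1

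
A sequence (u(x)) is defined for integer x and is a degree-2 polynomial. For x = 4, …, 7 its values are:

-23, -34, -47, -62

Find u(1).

-2

First differences: -11, -13, -15. Second differences: -2, -2.
Level-2 differences are constant, so u has degree 2.
Fitting a degree-2 polynomial gives u(x) = -x² - 2x + 1.
Then u(1) = -2.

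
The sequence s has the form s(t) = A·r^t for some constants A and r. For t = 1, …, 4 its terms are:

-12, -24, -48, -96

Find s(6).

-384

Consecutive ratio: -24/(-12) = 2, and -48/(-24) = 2, so r = 2.
Then A·2^1 = -12 gives A = -6, and s(t) = -6·2^t.
s(6) = -6·2^6 = -384.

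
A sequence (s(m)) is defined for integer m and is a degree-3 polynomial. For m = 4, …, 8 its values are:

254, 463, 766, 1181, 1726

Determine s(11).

4321

First differences: 209, 303, 415, 545. Second differences: 94, 112, 130. Third differences: 18, 18.
Level-3 differences are constant, so s has degree 3.
Fitting a degree-3 polynomial gives s(m) = 3m³ + 2m² + 8m - 2.
Then s(11) = 4321.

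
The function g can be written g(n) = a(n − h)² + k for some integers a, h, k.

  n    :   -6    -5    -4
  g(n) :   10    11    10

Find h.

-5

First differences 1, -1; second difference -2 = 2a, so a = -1.
Expanding, the n-coefficient is −2ah = 2h; matching it to the data gives h = -5, and then k = 11.
So g(n) = -1(n + 5)² + 11.
Hence h = -5.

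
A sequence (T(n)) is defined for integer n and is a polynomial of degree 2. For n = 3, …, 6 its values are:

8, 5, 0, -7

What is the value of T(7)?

First differences: -3, -5, -7. Second differences: -2, -2.
Level-2 differences are constant, so T has degree 2.
Fitting a degree-2 polynomial gives T(n) = -n² + 4n + 5.
Then T(7) = -16.

-16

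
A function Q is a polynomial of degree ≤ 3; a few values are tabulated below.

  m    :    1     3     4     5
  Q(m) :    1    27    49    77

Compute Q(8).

Write Q(m) = am³ + bm² + cm + d; the 4 given values yield a linear system in the 4 coefficients.
Solving, the leading coefficient vanishes, and Q(m) = 3m² + m - 3.
Then Q(8) = 197.

197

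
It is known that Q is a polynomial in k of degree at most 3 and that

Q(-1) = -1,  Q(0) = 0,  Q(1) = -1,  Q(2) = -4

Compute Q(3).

Write Q(k) = ak³ + bk² + ck + d; the 4 given values yield a linear system in the 4 coefficients.
Solving, the leading coefficient vanishes, and Q(k) = -k².
Then Q(3) = -9.

-9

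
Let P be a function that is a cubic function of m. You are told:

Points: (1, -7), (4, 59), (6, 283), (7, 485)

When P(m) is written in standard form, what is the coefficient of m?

0

Write P(m) = am³ + bm² + cm + d; the 4 given values yield a linear system in the 4 coefficients.
Solving, P(m) = 2m³ - 4m² - 5.
The coefficient of m is 0.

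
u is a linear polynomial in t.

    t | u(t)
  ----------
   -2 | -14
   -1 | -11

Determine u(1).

Write u(t) = at + b; the 2 given values yield a linear system in the 2 coefficients.
Solving, u(t) = 3t - 8.
Then u(1) = -5.

-5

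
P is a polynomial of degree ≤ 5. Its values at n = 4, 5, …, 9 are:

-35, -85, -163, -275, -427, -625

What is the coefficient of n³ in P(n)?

-1

First differences: -50, -78, -112, -152, -198. Second differences: -28, -34, -40, -46. Third differences: -6, -6, -6.
Level-3 differences are constant, so P has degree 3.
Fitting a degree-3 polynomial gives P(n) = -n³ + n² + 2n + 5.
The coefficient of n³ is -1.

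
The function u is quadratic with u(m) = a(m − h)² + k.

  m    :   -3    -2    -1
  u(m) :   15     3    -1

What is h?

-1

First differences -12, -4; second difference 8 = 2a, so a = 4.
Expanding, the m-coefficient is −2ah = -8h; matching it to the data gives h = -1, and then k = -1.
So u(m) = 4(m + 1)² − 1.
Hence h = -1.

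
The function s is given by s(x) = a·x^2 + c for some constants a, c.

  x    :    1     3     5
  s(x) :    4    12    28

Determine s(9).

84

From s(1) = 4 and s(3) = 12: 1a + c = 4 and 9a + c = 12.
Subtracting: 8a = 8, so a = 1; then c = 4 − 1·1 = 3.
So s(x) = 1x² + 3, and s(9) = 84.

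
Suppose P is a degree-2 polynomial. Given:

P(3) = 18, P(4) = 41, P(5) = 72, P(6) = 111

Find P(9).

First differences: 23, 31, 39. Second differences: 8, 8.
Level-2 differences are constant, so P has degree 2.
Fitting a degree-2 polynomial gives P(n) = 4n² - 5n - 3.
Then P(9) = 276.

276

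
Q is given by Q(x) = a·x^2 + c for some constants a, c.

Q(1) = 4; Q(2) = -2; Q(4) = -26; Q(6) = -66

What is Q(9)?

-156

From Q(1) = 4 and Q(2) = -2: 1a + c = 4 and 4a + c = -2.
Subtracting: 3a = -6, so a = -2; then c = 4 − (-2)·1 = 6.
So Q(x) = -2x² + 6, and Q(9) = -156.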